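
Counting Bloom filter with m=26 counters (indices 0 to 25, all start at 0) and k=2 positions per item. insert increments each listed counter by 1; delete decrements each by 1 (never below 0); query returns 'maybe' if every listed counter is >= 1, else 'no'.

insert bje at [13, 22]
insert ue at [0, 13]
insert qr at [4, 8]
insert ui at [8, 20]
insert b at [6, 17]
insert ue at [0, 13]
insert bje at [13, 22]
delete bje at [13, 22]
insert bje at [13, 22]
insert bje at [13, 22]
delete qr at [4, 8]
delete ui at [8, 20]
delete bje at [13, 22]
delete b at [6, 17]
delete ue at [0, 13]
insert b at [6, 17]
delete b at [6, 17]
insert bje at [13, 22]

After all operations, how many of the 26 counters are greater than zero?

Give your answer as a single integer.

Answer: 3

Derivation:
Step 1: insert bje at [13, 22] -> counters=[0,0,0,0,0,0,0,0,0,0,0,0,0,1,0,0,0,0,0,0,0,0,1,0,0,0]
Step 2: insert ue at [0, 13] -> counters=[1,0,0,0,0,0,0,0,0,0,0,0,0,2,0,0,0,0,0,0,0,0,1,0,0,0]
Step 3: insert qr at [4, 8] -> counters=[1,0,0,0,1,0,0,0,1,0,0,0,0,2,0,0,0,0,0,0,0,0,1,0,0,0]
Step 4: insert ui at [8, 20] -> counters=[1,0,0,0,1,0,0,0,2,0,0,0,0,2,0,0,0,0,0,0,1,0,1,0,0,0]
Step 5: insert b at [6, 17] -> counters=[1,0,0,0,1,0,1,0,2,0,0,0,0,2,0,0,0,1,0,0,1,0,1,0,0,0]
Step 6: insert ue at [0, 13] -> counters=[2,0,0,0,1,0,1,0,2,0,0,0,0,3,0,0,0,1,0,0,1,0,1,0,0,0]
Step 7: insert bje at [13, 22] -> counters=[2,0,0,0,1,0,1,0,2,0,0,0,0,4,0,0,0,1,0,0,1,0,2,0,0,0]
Step 8: delete bje at [13, 22] -> counters=[2,0,0,0,1,0,1,0,2,0,0,0,0,3,0,0,0,1,0,0,1,0,1,0,0,0]
Step 9: insert bje at [13, 22] -> counters=[2,0,0,0,1,0,1,0,2,0,0,0,0,4,0,0,0,1,0,0,1,0,2,0,0,0]
Step 10: insert bje at [13, 22] -> counters=[2,0,0,0,1,0,1,0,2,0,0,0,0,5,0,0,0,1,0,0,1,0,3,0,0,0]
Step 11: delete qr at [4, 8] -> counters=[2,0,0,0,0,0,1,0,1,0,0,0,0,5,0,0,0,1,0,0,1,0,3,0,0,0]
Step 12: delete ui at [8, 20] -> counters=[2,0,0,0,0,0,1,0,0,0,0,0,0,5,0,0,0,1,0,0,0,0,3,0,0,0]
Step 13: delete bje at [13, 22] -> counters=[2,0,0,0,0,0,1,0,0,0,0,0,0,4,0,0,0,1,0,0,0,0,2,0,0,0]
Step 14: delete b at [6, 17] -> counters=[2,0,0,0,0,0,0,0,0,0,0,0,0,4,0,0,0,0,0,0,0,0,2,0,0,0]
Step 15: delete ue at [0, 13] -> counters=[1,0,0,0,0,0,0,0,0,0,0,0,0,3,0,0,0,0,0,0,0,0,2,0,0,0]
Step 16: insert b at [6, 17] -> counters=[1,0,0,0,0,0,1,0,0,0,0,0,0,3,0,0,0,1,0,0,0,0,2,0,0,0]
Step 17: delete b at [6, 17] -> counters=[1,0,0,0,0,0,0,0,0,0,0,0,0,3,0,0,0,0,0,0,0,0,2,0,0,0]
Step 18: insert bje at [13, 22] -> counters=[1,0,0,0,0,0,0,0,0,0,0,0,0,4,0,0,0,0,0,0,0,0,3,0,0,0]
Final counters=[1,0,0,0,0,0,0,0,0,0,0,0,0,4,0,0,0,0,0,0,0,0,3,0,0,0] -> 3 nonzero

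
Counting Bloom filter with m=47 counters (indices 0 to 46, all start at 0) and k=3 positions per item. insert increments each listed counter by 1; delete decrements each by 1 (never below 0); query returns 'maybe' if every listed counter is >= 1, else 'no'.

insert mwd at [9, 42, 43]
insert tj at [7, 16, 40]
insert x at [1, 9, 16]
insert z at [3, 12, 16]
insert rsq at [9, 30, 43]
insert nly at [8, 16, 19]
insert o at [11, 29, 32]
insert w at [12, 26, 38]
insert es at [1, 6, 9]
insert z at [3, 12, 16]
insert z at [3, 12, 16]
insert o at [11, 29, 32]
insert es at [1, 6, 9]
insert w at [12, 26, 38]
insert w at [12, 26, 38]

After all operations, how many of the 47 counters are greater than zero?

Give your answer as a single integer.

Step 1: insert mwd at [9, 42, 43] -> counters=[0,0,0,0,0,0,0,0,0,1,0,0,0,0,0,0,0,0,0,0,0,0,0,0,0,0,0,0,0,0,0,0,0,0,0,0,0,0,0,0,0,0,1,1,0,0,0]
Step 2: insert tj at [7, 16, 40] -> counters=[0,0,0,0,0,0,0,1,0,1,0,0,0,0,0,0,1,0,0,0,0,0,0,0,0,0,0,0,0,0,0,0,0,0,0,0,0,0,0,0,1,0,1,1,0,0,0]
Step 3: insert x at [1, 9, 16] -> counters=[0,1,0,0,0,0,0,1,0,2,0,0,0,0,0,0,2,0,0,0,0,0,0,0,0,0,0,0,0,0,0,0,0,0,0,0,0,0,0,0,1,0,1,1,0,0,0]
Step 4: insert z at [3, 12, 16] -> counters=[0,1,0,1,0,0,0,1,0,2,0,0,1,0,0,0,3,0,0,0,0,0,0,0,0,0,0,0,0,0,0,0,0,0,0,0,0,0,0,0,1,0,1,1,0,0,0]
Step 5: insert rsq at [9, 30, 43] -> counters=[0,1,0,1,0,0,0,1,0,3,0,0,1,0,0,0,3,0,0,0,0,0,0,0,0,0,0,0,0,0,1,0,0,0,0,0,0,0,0,0,1,0,1,2,0,0,0]
Step 6: insert nly at [8, 16, 19] -> counters=[0,1,0,1,0,0,0,1,1,3,0,0,1,0,0,0,4,0,0,1,0,0,0,0,0,0,0,0,0,0,1,0,0,0,0,0,0,0,0,0,1,0,1,2,0,0,0]
Step 7: insert o at [11, 29, 32] -> counters=[0,1,0,1,0,0,0,1,1,3,0,1,1,0,0,0,4,0,0,1,0,0,0,0,0,0,0,0,0,1,1,0,1,0,0,0,0,0,0,0,1,0,1,2,0,0,0]
Step 8: insert w at [12, 26, 38] -> counters=[0,1,0,1,0,0,0,1,1,3,0,1,2,0,0,0,4,0,0,1,0,0,0,0,0,0,1,0,0,1,1,0,1,0,0,0,0,0,1,0,1,0,1,2,0,0,0]
Step 9: insert es at [1, 6, 9] -> counters=[0,2,0,1,0,0,1,1,1,4,0,1,2,0,0,0,4,0,0,1,0,0,0,0,0,0,1,0,0,1,1,0,1,0,0,0,0,0,1,0,1,0,1,2,0,0,0]
Step 10: insert z at [3, 12, 16] -> counters=[0,2,0,2,0,0,1,1,1,4,0,1,3,0,0,0,5,0,0,1,0,0,0,0,0,0,1,0,0,1,1,0,1,0,0,0,0,0,1,0,1,0,1,2,0,0,0]
Step 11: insert z at [3, 12, 16] -> counters=[0,2,0,3,0,0,1,1,1,4,0,1,4,0,0,0,6,0,0,1,0,0,0,0,0,0,1,0,0,1,1,0,1,0,0,0,0,0,1,0,1,0,1,2,0,0,0]
Step 12: insert o at [11, 29, 32] -> counters=[0,2,0,3,0,0,1,1,1,4,0,2,4,0,0,0,6,0,0,1,0,0,0,0,0,0,1,0,0,2,1,0,2,0,0,0,0,0,1,0,1,0,1,2,0,0,0]
Step 13: insert es at [1, 6, 9] -> counters=[0,3,0,3,0,0,2,1,1,5,0,2,4,0,0,0,6,0,0,1,0,0,0,0,0,0,1,0,0,2,1,0,2,0,0,0,0,0,1,0,1,0,1,2,0,0,0]
Step 14: insert w at [12, 26, 38] -> counters=[0,3,0,3,0,0,2,1,1,5,0,2,5,0,0,0,6,0,0,1,0,0,0,0,0,0,2,0,0,2,1,0,2,0,0,0,0,0,2,0,1,0,1,2,0,0,0]
Step 15: insert w at [12, 26, 38] -> counters=[0,3,0,3,0,0,2,1,1,5,0,2,6,0,0,0,6,0,0,1,0,0,0,0,0,0,3,0,0,2,1,0,2,0,0,0,0,0,3,0,1,0,1,2,0,0,0]
Final counters=[0,3,0,3,0,0,2,1,1,5,0,2,6,0,0,0,6,0,0,1,0,0,0,0,0,0,3,0,0,2,1,0,2,0,0,0,0,0,3,0,1,0,1,2,0,0,0] -> 18 nonzero

Answer: 18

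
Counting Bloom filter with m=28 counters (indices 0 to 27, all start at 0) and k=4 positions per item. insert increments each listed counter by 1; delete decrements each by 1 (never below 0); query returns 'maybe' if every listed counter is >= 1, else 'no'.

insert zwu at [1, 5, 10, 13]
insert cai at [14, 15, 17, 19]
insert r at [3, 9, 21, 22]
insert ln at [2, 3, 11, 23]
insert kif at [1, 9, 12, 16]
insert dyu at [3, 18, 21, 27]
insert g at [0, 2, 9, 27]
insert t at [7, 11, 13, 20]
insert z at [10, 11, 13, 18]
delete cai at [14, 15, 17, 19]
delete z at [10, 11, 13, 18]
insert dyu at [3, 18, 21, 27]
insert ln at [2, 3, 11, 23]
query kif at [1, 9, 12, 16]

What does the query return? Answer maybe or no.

Step 1: insert zwu at [1, 5, 10, 13] -> counters=[0,1,0,0,0,1,0,0,0,0,1,0,0,1,0,0,0,0,0,0,0,0,0,0,0,0,0,0]
Step 2: insert cai at [14, 15, 17, 19] -> counters=[0,1,0,0,0,1,0,0,0,0,1,0,0,1,1,1,0,1,0,1,0,0,0,0,0,0,0,0]
Step 3: insert r at [3, 9, 21, 22] -> counters=[0,1,0,1,0,1,0,0,0,1,1,0,0,1,1,1,0,1,0,1,0,1,1,0,0,0,0,0]
Step 4: insert ln at [2, 3, 11, 23] -> counters=[0,1,1,2,0,1,0,0,0,1,1,1,0,1,1,1,0,1,0,1,0,1,1,1,0,0,0,0]
Step 5: insert kif at [1, 9, 12, 16] -> counters=[0,2,1,2,0,1,0,0,0,2,1,1,1,1,1,1,1,1,0,1,0,1,1,1,0,0,0,0]
Step 6: insert dyu at [3, 18, 21, 27] -> counters=[0,2,1,3,0,1,0,0,0,2,1,1,1,1,1,1,1,1,1,1,0,2,1,1,0,0,0,1]
Step 7: insert g at [0, 2, 9, 27] -> counters=[1,2,2,3,0,1,0,0,0,3,1,1,1,1,1,1,1,1,1,1,0,2,1,1,0,0,0,2]
Step 8: insert t at [7, 11, 13, 20] -> counters=[1,2,2,3,0,1,0,1,0,3,1,2,1,2,1,1,1,1,1,1,1,2,1,1,0,0,0,2]
Step 9: insert z at [10, 11, 13, 18] -> counters=[1,2,2,3,0,1,0,1,0,3,2,3,1,3,1,1,1,1,2,1,1,2,1,1,0,0,0,2]
Step 10: delete cai at [14, 15, 17, 19] -> counters=[1,2,2,3,0,1,0,1,0,3,2,3,1,3,0,0,1,0,2,0,1,2,1,1,0,0,0,2]
Step 11: delete z at [10, 11, 13, 18] -> counters=[1,2,2,3,0,1,0,1,0,3,1,2,1,2,0,0,1,0,1,0,1,2,1,1,0,0,0,2]
Step 12: insert dyu at [3, 18, 21, 27] -> counters=[1,2,2,4,0,1,0,1,0,3,1,2,1,2,0,0,1,0,2,0,1,3,1,1,0,0,0,3]
Step 13: insert ln at [2, 3, 11, 23] -> counters=[1,2,3,5,0,1,0,1,0,3,1,3,1,2,0,0,1,0,2,0,1,3,1,2,0,0,0,3]
Query kif: check counters[1]=2 counters[9]=3 counters[12]=1 counters[16]=1 -> maybe

Answer: maybe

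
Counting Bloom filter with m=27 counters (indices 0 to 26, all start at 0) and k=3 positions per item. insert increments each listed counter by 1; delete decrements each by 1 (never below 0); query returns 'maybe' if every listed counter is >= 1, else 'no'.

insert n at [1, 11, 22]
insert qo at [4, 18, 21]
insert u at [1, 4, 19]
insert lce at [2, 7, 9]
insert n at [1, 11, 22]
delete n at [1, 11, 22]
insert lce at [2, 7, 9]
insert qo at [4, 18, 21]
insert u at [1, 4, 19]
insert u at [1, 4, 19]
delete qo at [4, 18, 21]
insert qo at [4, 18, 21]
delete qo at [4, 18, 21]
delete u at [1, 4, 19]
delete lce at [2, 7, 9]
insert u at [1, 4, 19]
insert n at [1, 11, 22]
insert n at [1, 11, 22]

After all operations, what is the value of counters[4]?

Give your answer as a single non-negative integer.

Step 1: insert n at [1, 11, 22] -> counters=[0,1,0,0,0,0,0,0,0,0,0,1,0,0,0,0,0,0,0,0,0,0,1,0,0,0,0]
Step 2: insert qo at [4, 18, 21] -> counters=[0,1,0,0,1,0,0,0,0,0,0,1,0,0,0,0,0,0,1,0,0,1,1,0,0,0,0]
Step 3: insert u at [1, 4, 19] -> counters=[0,2,0,0,2,0,0,0,0,0,0,1,0,0,0,0,0,0,1,1,0,1,1,0,0,0,0]
Step 4: insert lce at [2, 7, 9] -> counters=[0,2,1,0,2,0,0,1,0,1,0,1,0,0,0,0,0,0,1,1,0,1,1,0,0,0,0]
Step 5: insert n at [1, 11, 22] -> counters=[0,3,1,0,2,0,0,1,0,1,0,2,0,0,0,0,0,0,1,1,0,1,2,0,0,0,0]
Step 6: delete n at [1, 11, 22] -> counters=[0,2,1,0,2,0,0,1,0,1,0,1,0,0,0,0,0,0,1,1,0,1,1,0,0,0,0]
Step 7: insert lce at [2, 7, 9] -> counters=[0,2,2,0,2,0,0,2,0,2,0,1,0,0,0,0,0,0,1,1,0,1,1,0,0,0,0]
Step 8: insert qo at [4, 18, 21] -> counters=[0,2,2,0,3,0,0,2,0,2,0,1,0,0,0,0,0,0,2,1,0,2,1,0,0,0,0]
Step 9: insert u at [1, 4, 19] -> counters=[0,3,2,0,4,0,0,2,0,2,0,1,0,0,0,0,0,0,2,2,0,2,1,0,0,0,0]
Step 10: insert u at [1, 4, 19] -> counters=[0,4,2,0,5,0,0,2,0,2,0,1,0,0,0,0,0,0,2,3,0,2,1,0,0,0,0]
Step 11: delete qo at [4, 18, 21] -> counters=[0,4,2,0,4,0,0,2,0,2,0,1,0,0,0,0,0,0,1,3,0,1,1,0,0,0,0]
Step 12: insert qo at [4, 18, 21] -> counters=[0,4,2,0,5,0,0,2,0,2,0,1,0,0,0,0,0,0,2,3,0,2,1,0,0,0,0]
Step 13: delete qo at [4, 18, 21] -> counters=[0,4,2,0,4,0,0,2,0,2,0,1,0,0,0,0,0,0,1,3,0,1,1,0,0,0,0]
Step 14: delete u at [1, 4, 19] -> counters=[0,3,2,0,3,0,0,2,0,2,0,1,0,0,0,0,0,0,1,2,0,1,1,0,0,0,0]
Step 15: delete lce at [2, 7, 9] -> counters=[0,3,1,0,3,0,0,1,0,1,0,1,0,0,0,0,0,0,1,2,0,1,1,0,0,0,0]
Step 16: insert u at [1, 4, 19] -> counters=[0,4,1,0,4,0,0,1,0,1,0,1,0,0,0,0,0,0,1,3,0,1,1,0,0,0,0]
Step 17: insert n at [1, 11, 22] -> counters=[0,5,1,0,4,0,0,1,0,1,0,2,0,0,0,0,0,0,1,3,0,1,2,0,0,0,0]
Step 18: insert n at [1, 11, 22] -> counters=[0,6,1,0,4,0,0,1,0,1,0,3,0,0,0,0,0,0,1,3,0,1,3,0,0,0,0]
Final counters=[0,6,1,0,4,0,0,1,0,1,0,3,0,0,0,0,0,0,1,3,0,1,3,0,0,0,0] -> counters[4]=4

Answer: 4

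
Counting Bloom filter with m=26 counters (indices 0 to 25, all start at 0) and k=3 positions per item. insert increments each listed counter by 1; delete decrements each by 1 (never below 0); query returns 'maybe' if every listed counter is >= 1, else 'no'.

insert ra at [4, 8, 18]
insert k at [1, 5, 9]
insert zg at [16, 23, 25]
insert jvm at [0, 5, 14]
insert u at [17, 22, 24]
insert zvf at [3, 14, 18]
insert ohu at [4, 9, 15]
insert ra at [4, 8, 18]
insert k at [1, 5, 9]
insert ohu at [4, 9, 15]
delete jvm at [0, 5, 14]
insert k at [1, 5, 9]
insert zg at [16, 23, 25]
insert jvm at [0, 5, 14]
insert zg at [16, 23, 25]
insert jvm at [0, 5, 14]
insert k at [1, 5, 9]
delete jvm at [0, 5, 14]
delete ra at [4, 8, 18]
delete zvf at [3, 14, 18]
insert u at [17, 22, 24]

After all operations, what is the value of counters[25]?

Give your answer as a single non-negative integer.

Step 1: insert ra at [4, 8, 18] -> counters=[0,0,0,0,1,0,0,0,1,0,0,0,0,0,0,0,0,0,1,0,0,0,0,0,0,0]
Step 2: insert k at [1, 5, 9] -> counters=[0,1,0,0,1,1,0,0,1,1,0,0,0,0,0,0,0,0,1,0,0,0,0,0,0,0]
Step 3: insert zg at [16, 23, 25] -> counters=[0,1,0,0,1,1,0,0,1,1,0,0,0,0,0,0,1,0,1,0,0,0,0,1,0,1]
Step 4: insert jvm at [0, 5, 14] -> counters=[1,1,0,0,1,2,0,0,1,1,0,0,0,0,1,0,1,0,1,0,0,0,0,1,0,1]
Step 5: insert u at [17, 22, 24] -> counters=[1,1,0,0,1,2,0,0,1,1,0,0,0,0,1,0,1,1,1,0,0,0,1,1,1,1]
Step 6: insert zvf at [3, 14, 18] -> counters=[1,1,0,1,1,2,0,0,1,1,0,0,0,0,2,0,1,1,2,0,0,0,1,1,1,1]
Step 7: insert ohu at [4, 9, 15] -> counters=[1,1,0,1,2,2,0,0,1,2,0,0,0,0,2,1,1,1,2,0,0,0,1,1,1,1]
Step 8: insert ra at [4, 8, 18] -> counters=[1,1,0,1,3,2,0,0,2,2,0,0,0,0,2,1,1,1,3,0,0,0,1,1,1,1]
Step 9: insert k at [1, 5, 9] -> counters=[1,2,0,1,3,3,0,0,2,3,0,0,0,0,2,1,1,1,3,0,0,0,1,1,1,1]
Step 10: insert ohu at [4, 9, 15] -> counters=[1,2,0,1,4,3,0,0,2,4,0,0,0,0,2,2,1,1,3,0,0,0,1,1,1,1]
Step 11: delete jvm at [0, 5, 14] -> counters=[0,2,0,1,4,2,0,0,2,4,0,0,0,0,1,2,1,1,3,0,0,0,1,1,1,1]
Step 12: insert k at [1, 5, 9] -> counters=[0,3,0,1,4,3,0,0,2,5,0,0,0,0,1,2,1,1,3,0,0,0,1,1,1,1]
Step 13: insert zg at [16, 23, 25] -> counters=[0,3,0,1,4,3,0,0,2,5,0,0,0,0,1,2,2,1,3,0,0,0,1,2,1,2]
Step 14: insert jvm at [0, 5, 14] -> counters=[1,3,0,1,4,4,0,0,2,5,0,0,0,0,2,2,2,1,3,0,0,0,1,2,1,2]
Step 15: insert zg at [16, 23, 25] -> counters=[1,3,0,1,4,4,0,0,2,5,0,0,0,0,2,2,3,1,3,0,0,0,1,3,1,3]
Step 16: insert jvm at [0, 5, 14] -> counters=[2,3,0,1,4,5,0,0,2,5,0,0,0,0,3,2,3,1,3,0,0,0,1,3,1,3]
Step 17: insert k at [1, 5, 9] -> counters=[2,4,0,1,4,6,0,0,2,6,0,0,0,0,3,2,3,1,3,0,0,0,1,3,1,3]
Step 18: delete jvm at [0, 5, 14] -> counters=[1,4,0,1,4,5,0,0,2,6,0,0,0,0,2,2,3,1,3,0,0,0,1,3,1,3]
Step 19: delete ra at [4, 8, 18] -> counters=[1,4,0,1,3,5,0,0,1,6,0,0,0,0,2,2,3,1,2,0,0,0,1,3,1,3]
Step 20: delete zvf at [3, 14, 18] -> counters=[1,4,0,0,3,5,0,0,1,6,0,0,0,0,1,2,3,1,1,0,0,0,1,3,1,3]
Step 21: insert u at [17, 22, 24] -> counters=[1,4,0,0,3,5,0,0,1,6,0,0,0,0,1,2,3,2,1,0,0,0,2,3,2,3]
Final counters=[1,4,0,0,3,5,0,0,1,6,0,0,0,0,1,2,3,2,1,0,0,0,2,3,2,3] -> counters[25]=3

Answer: 3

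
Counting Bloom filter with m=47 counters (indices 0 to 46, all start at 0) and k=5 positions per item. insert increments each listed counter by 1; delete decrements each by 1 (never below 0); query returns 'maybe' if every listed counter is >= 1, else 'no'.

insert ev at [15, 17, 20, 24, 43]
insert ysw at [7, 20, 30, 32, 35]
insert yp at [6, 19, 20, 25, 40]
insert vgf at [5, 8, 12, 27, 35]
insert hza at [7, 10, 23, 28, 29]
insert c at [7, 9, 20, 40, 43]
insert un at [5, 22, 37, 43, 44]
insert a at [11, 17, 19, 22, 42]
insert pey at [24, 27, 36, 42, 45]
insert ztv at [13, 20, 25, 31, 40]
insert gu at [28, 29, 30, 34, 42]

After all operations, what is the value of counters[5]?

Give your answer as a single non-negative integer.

Answer: 2

Derivation:
Step 1: insert ev at [15, 17, 20, 24, 43] -> counters=[0,0,0,0,0,0,0,0,0,0,0,0,0,0,0,1,0,1,0,0,1,0,0,0,1,0,0,0,0,0,0,0,0,0,0,0,0,0,0,0,0,0,0,1,0,0,0]
Step 2: insert ysw at [7, 20, 30, 32, 35] -> counters=[0,0,0,0,0,0,0,1,0,0,0,0,0,0,0,1,0,1,0,0,2,0,0,0,1,0,0,0,0,0,1,0,1,0,0,1,0,0,0,0,0,0,0,1,0,0,0]
Step 3: insert yp at [6, 19, 20, 25, 40] -> counters=[0,0,0,0,0,0,1,1,0,0,0,0,0,0,0,1,0,1,0,1,3,0,0,0,1,1,0,0,0,0,1,0,1,0,0,1,0,0,0,0,1,0,0,1,0,0,0]
Step 4: insert vgf at [5, 8, 12, 27, 35] -> counters=[0,0,0,0,0,1,1,1,1,0,0,0,1,0,0,1,0,1,0,1,3,0,0,0,1,1,0,1,0,0,1,0,1,0,0,2,0,0,0,0,1,0,0,1,0,0,0]
Step 5: insert hza at [7, 10, 23, 28, 29] -> counters=[0,0,0,0,0,1,1,2,1,0,1,0,1,0,0,1,0,1,0,1,3,0,0,1,1,1,0,1,1,1,1,0,1,0,0,2,0,0,0,0,1,0,0,1,0,0,0]
Step 6: insert c at [7, 9, 20, 40, 43] -> counters=[0,0,0,0,0,1,1,3,1,1,1,0,1,0,0,1,0,1,0,1,4,0,0,1,1,1,0,1,1,1,1,0,1,0,0,2,0,0,0,0,2,0,0,2,0,0,0]
Step 7: insert un at [5, 22, 37, 43, 44] -> counters=[0,0,0,0,0,2,1,3,1,1,1,0,1,0,0,1,0,1,0,1,4,0,1,1,1,1,0,1,1,1,1,0,1,0,0,2,0,1,0,0,2,0,0,3,1,0,0]
Step 8: insert a at [11, 17, 19, 22, 42] -> counters=[0,0,0,0,0,2,1,3,1,1,1,1,1,0,0,1,0,2,0,2,4,0,2,1,1,1,0,1,1,1,1,0,1,0,0,2,0,1,0,0,2,0,1,3,1,0,0]
Step 9: insert pey at [24, 27, 36, 42, 45] -> counters=[0,0,0,0,0,2,1,3,1,1,1,1,1,0,0,1,0,2,0,2,4,0,2,1,2,1,0,2,1,1,1,0,1,0,0,2,1,1,0,0,2,0,2,3,1,1,0]
Step 10: insert ztv at [13, 20, 25, 31, 40] -> counters=[0,0,0,0,0,2,1,3,1,1,1,1,1,1,0,1,0,2,0,2,5,0,2,1,2,2,0,2,1,1,1,1,1,0,0,2,1,1,0,0,3,0,2,3,1,1,0]
Step 11: insert gu at [28, 29, 30, 34, 42] -> counters=[0,0,0,0,0,2,1,3,1,1,1,1,1,1,0,1,0,2,0,2,5,0,2,1,2,2,0,2,2,2,2,1,1,0,1,2,1,1,0,0,3,0,3,3,1,1,0]
Final counters=[0,0,0,0,0,2,1,3,1,1,1,1,1,1,0,1,0,2,0,2,5,0,2,1,2,2,0,2,2,2,2,1,1,0,1,2,1,1,0,0,3,0,3,3,1,1,0] -> counters[5]=2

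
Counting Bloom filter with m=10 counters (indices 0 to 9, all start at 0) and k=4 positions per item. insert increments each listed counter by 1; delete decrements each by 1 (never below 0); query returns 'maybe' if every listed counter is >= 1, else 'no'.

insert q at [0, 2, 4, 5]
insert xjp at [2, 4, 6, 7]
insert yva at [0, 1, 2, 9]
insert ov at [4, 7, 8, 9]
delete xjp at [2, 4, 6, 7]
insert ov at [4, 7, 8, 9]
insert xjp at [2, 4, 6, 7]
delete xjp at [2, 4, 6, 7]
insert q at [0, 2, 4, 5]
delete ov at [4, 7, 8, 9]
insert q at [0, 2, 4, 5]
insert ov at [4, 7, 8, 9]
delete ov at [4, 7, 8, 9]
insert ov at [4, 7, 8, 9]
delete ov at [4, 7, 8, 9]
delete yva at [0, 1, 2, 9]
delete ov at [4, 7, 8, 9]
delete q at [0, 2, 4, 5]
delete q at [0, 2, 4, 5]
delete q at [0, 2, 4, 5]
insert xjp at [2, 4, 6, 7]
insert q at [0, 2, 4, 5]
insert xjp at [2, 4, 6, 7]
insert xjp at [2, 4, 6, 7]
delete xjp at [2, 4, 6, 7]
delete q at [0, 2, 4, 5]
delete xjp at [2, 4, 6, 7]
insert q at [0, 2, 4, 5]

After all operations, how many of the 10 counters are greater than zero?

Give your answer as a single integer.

Answer: 6

Derivation:
Step 1: insert q at [0, 2, 4, 5] -> counters=[1,0,1,0,1,1,0,0,0,0]
Step 2: insert xjp at [2, 4, 6, 7] -> counters=[1,0,2,0,2,1,1,1,0,0]
Step 3: insert yva at [0, 1, 2, 9] -> counters=[2,1,3,0,2,1,1,1,0,1]
Step 4: insert ov at [4, 7, 8, 9] -> counters=[2,1,3,0,3,1,1,2,1,2]
Step 5: delete xjp at [2, 4, 6, 7] -> counters=[2,1,2,0,2,1,0,1,1,2]
Step 6: insert ov at [4, 7, 8, 9] -> counters=[2,1,2,0,3,1,0,2,2,3]
Step 7: insert xjp at [2, 4, 6, 7] -> counters=[2,1,3,0,4,1,1,3,2,3]
Step 8: delete xjp at [2, 4, 6, 7] -> counters=[2,1,2,0,3,1,0,2,2,3]
Step 9: insert q at [0, 2, 4, 5] -> counters=[3,1,3,0,4,2,0,2,2,3]
Step 10: delete ov at [4, 7, 8, 9] -> counters=[3,1,3,0,3,2,0,1,1,2]
Step 11: insert q at [0, 2, 4, 5] -> counters=[4,1,4,0,4,3,0,1,1,2]
Step 12: insert ov at [4, 7, 8, 9] -> counters=[4,1,4,0,5,3,0,2,2,3]
Step 13: delete ov at [4, 7, 8, 9] -> counters=[4,1,4,0,4,3,0,1,1,2]
Step 14: insert ov at [4, 7, 8, 9] -> counters=[4,1,4,0,5,3,0,2,2,3]
Step 15: delete ov at [4, 7, 8, 9] -> counters=[4,1,4,0,4,3,0,1,1,2]
Step 16: delete yva at [0, 1, 2, 9] -> counters=[3,0,3,0,4,3,0,1,1,1]
Step 17: delete ov at [4, 7, 8, 9] -> counters=[3,0,3,0,3,3,0,0,0,0]
Step 18: delete q at [0, 2, 4, 5] -> counters=[2,0,2,0,2,2,0,0,0,0]
Step 19: delete q at [0, 2, 4, 5] -> counters=[1,0,1,0,1,1,0,0,0,0]
Step 20: delete q at [0, 2, 4, 5] -> counters=[0,0,0,0,0,0,0,0,0,0]
Step 21: insert xjp at [2, 4, 6, 7] -> counters=[0,0,1,0,1,0,1,1,0,0]
Step 22: insert q at [0, 2, 4, 5] -> counters=[1,0,2,0,2,1,1,1,0,0]
Step 23: insert xjp at [2, 4, 6, 7] -> counters=[1,0,3,0,3,1,2,2,0,0]
Step 24: insert xjp at [2, 4, 6, 7] -> counters=[1,0,4,0,4,1,3,3,0,0]
Step 25: delete xjp at [2, 4, 6, 7] -> counters=[1,0,3,0,3,1,2,2,0,0]
Step 26: delete q at [0, 2, 4, 5] -> counters=[0,0,2,0,2,0,2,2,0,0]
Step 27: delete xjp at [2, 4, 6, 7] -> counters=[0,0,1,0,1,0,1,1,0,0]
Step 28: insert q at [0, 2, 4, 5] -> counters=[1,0,2,0,2,1,1,1,0,0]
Final counters=[1,0,2,0,2,1,1,1,0,0] -> 6 nonzero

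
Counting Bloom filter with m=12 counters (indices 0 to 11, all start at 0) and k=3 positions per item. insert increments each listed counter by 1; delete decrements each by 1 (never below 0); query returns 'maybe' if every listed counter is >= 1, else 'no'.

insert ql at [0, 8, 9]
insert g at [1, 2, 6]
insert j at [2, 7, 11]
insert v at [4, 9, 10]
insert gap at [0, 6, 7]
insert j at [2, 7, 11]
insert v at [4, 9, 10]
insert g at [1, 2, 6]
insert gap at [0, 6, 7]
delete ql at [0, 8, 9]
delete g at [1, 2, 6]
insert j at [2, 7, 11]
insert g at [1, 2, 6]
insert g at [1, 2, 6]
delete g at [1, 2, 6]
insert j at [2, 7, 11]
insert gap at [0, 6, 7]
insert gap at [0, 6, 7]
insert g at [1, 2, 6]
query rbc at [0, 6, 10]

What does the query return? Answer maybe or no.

Answer: maybe

Derivation:
Step 1: insert ql at [0, 8, 9] -> counters=[1,0,0,0,0,0,0,0,1,1,0,0]
Step 2: insert g at [1, 2, 6] -> counters=[1,1,1,0,0,0,1,0,1,1,0,0]
Step 3: insert j at [2, 7, 11] -> counters=[1,1,2,0,0,0,1,1,1,1,0,1]
Step 4: insert v at [4, 9, 10] -> counters=[1,1,2,0,1,0,1,1,1,2,1,1]
Step 5: insert gap at [0, 6, 7] -> counters=[2,1,2,0,1,0,2,2,1,2,1,1]
Step 6: insert j at [2, 7, 11] -> counters=[2,1,3,0,1,0,2,3,1,2,1,2]
Step 7: insert v at [4, 9, 10] -> counters=[2,1,3,0,2,0,2,3,1,3,2,2]
Step 8: insert g at [1, 2, 6] -> counters=[2,2,4,0,2,0,3,3,1,3,2,2]
Step 9: insert gap at [0, 6, 7] -> counters=[3,2,4,0,2,0,4,4,1,3,2,2]
Step 10: delete ql at [0, 8, 9] -> counters=[2,2,4,0,2,0,4,4,0,2,2,2]
Step 11: delete g at [1, 2, 6] -> counters=[2,1,3,0,2,0,3,4,0,2,2,2]
Step 12: insert j at [2, 7, 11] -> counters=[2,1,4,0,2,0,3,5,0,2,2,3]
Step 13: insert g at [1, 2, 6] -> counters=[2,2,5,0,2,0,4,5,0,2,2,3]
Step 14: insert g at [1, 2, 6] -> counters=[2,3,6,0,2,0,5,5,0,2,2,3]
Step 15: delete g at [1, 2, 6] -> counters=[2,2,5,0,2,0,4,5,0,2,2,3]
Step 16: insert j at [2, 7, 11] -> counters=[2,2,6,0,2,0,4,6,0,2,2,4]
Step 17: insert gap at [0, 6, 7] -> counters=[3,2,6,0,2,0,5,7,0,2,2,4]
Step 18: insert gap at [0, 6, 7] -> counters=[4,2,6,0,2,0,6,8,0,2,2,4]
Step 19: insert g at [1, 2, 6] -> counters=[4,3,7,0,2,0,7,8,0,2,2,4]
Query rbc: check counters[0]=4 counters[6]=7 counters[10]=2 -> maybe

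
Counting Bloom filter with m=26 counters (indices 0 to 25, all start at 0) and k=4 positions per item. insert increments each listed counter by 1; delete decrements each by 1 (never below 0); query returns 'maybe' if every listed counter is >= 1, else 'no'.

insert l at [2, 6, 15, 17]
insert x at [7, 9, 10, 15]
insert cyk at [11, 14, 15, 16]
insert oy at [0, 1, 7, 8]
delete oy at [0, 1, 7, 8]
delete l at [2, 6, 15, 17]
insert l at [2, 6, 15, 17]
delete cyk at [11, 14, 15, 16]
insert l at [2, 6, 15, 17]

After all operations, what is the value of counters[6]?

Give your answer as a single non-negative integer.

Step 1: insert l at [2, 6, 15, 17] -> counters=[0,0,1,0,0,0,1,0,0,0,0,0,0,0,0,1,0,1,0,0,0,0,0,0,0,0]
Step 2: insert x at [7, 9, 10, 15] -> counters=[0,0,1,0,0,0,1,1,0,1,1,0,0,0,0,2,0,1,0,0,0,0,0,0,0,0]
Step 3: insert cyk at [11, 14, 15, 16] -> counters=[0,0,1,0,0,0,1,1,0,1,1,1,0,0,1,3,1,1,0,0,0,0,0,0,0,0]
Step 4: insert oy at [0, 1, 7, 8] -> counters=[1,1,1,0,0,0,1,2,1,1,1,1,0,0,1,3,1,1,0,0,0,0,0,0,0,0]
Step 5: delete oy at [0, 1, 7, 8] -> counters=[0,0,1,0,0,0,1,1,0,1,1,1,0,0,1,3,1,1,0,0,0,0,0,0,0,0]
Step 6: delete l at [2, 6, 15, 17] -> counters=[0,0,0,0,0,0,0,1,0,1,1,1,0,0,1,2,1,0,0,0,0,0,0,0,0,0]
Step 7: insert l at [2, 6, 15, 17] -> counters=[0,0,1,0,0,0,1,1,0,1,1,1,0,0,1,3,1,1,0,0,0,0,0,0,0,0]
Step 8: delete cyk at [11, 14, 15, 16] -> counters=[0,0,1,0,0,0,1,1,0,1,1,0,0,0,0,2,0,1,0,0,0,0,0,0,0,0]
Step 9: insert l at [2, 6, 15, 17] -> counters=[0,0,2,0,0,0,2,1,0,1,1,0,0,0,0,3,0,2,0,0,0,0,0,0,0,0]
Final counters=[0,0,2,0,0,0,2,1,0,1,1,0,0,0,0,3,0,2,0,0,0,0,0,0,0,0] -> counters[6]=2

Answer: 2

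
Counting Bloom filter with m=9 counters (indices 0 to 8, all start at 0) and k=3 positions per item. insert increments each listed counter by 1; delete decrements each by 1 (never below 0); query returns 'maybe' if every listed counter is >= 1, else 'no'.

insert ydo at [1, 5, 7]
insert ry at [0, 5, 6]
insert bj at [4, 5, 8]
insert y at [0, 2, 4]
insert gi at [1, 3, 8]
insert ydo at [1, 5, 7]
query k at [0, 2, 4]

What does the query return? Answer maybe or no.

Step 1: insert ydo at [1, 5, 7] -> counters=[0,1,0,0,0,1,0,1,0]
Step 2: insert ry at [0, 5, 6] -> counters=[1,1,0,0,0,2,1,1,0]
Step 3: insert bj at [4, 5, 8] -> counters=[1,1,0,0,1,3,1,1,1]
Step 4: insert y at [0, 2, 4] -> counters=[2,1,1,0,2,3,1,1,1]
Step 5: insert gi at [1, 3, 8] -> counters=[2,2,1,1,2,3,1,1,2]
Step 6: insert ydo at [1, 5, 7] -> counters=[2,3,1,1,2,4,1,2,2]
Query k: check counters[0]=2 counters[2]=1 counters[4]=2 -> maybe

Answer: maybe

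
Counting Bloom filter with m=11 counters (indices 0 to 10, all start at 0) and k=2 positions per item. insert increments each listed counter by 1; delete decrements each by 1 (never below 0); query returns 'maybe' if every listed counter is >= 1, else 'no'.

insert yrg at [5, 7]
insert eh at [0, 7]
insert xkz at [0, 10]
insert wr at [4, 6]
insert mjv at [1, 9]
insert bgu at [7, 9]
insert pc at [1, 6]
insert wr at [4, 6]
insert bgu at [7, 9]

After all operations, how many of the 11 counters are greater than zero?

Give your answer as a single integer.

Answer: 8

Derivation:
Step 1: insert yrg at [5, 7] -> counters=[0,0,0,0,0,1,0,1,0,0,0]
Step 2: insert eh at [0, 7] -> counters=[1,0,0,0,0,1,0,2,0,0,0]
Step 3: insert xkz at [0, 10] -> counters=[2,0,0,0,0,1,0,2,0,0,1]
Step 4: insert wr at [4, 6] -> counters=[2,0,0,0,1,1,1,2,0,0,1]
Step 5: insert mjv at [1, 9] -> counters=[2,1,0,0,1,1,1,2,0,1,1]
Step 6: insert bgu at [7, 9] -> counters=[2,1,0,0,1,1,1,3,0,2,1]
Step 7: insert pc at [1, 6] -> counters=[2,2,0,0,1,1,2,3,0,2,1]
Step 8: insert wr at [4, 6] -> counters=[2,2,0,0,2,1,3,3,0,2,1]
Step 9: insert bgu at [7, 9] -> counters=[2,2,0,0,2,1,3,4,0,3,1]
Final counters=[2,2,0,0,2,1,3,4,0,3,1] -> 8 nonzero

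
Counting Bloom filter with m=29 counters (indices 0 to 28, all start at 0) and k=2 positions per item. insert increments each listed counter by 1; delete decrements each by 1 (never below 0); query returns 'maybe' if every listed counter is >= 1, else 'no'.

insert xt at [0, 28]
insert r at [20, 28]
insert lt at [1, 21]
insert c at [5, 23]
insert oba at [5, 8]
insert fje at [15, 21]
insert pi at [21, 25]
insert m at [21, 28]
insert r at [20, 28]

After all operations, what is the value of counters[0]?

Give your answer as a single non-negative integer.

Step 1: insert xt at [0, 28] -> counters=[1,0,0,0,0,0,0,0,0,0,0,0,0,0,0,0,0,0,0,0,0,0,0,0,0,0,0,0,1]
Step 2: insert r at [20, 28] -> counters=[1,0,0,0,0,0,0,0,0,0,0,0,0,0,0,0,0,0,0,0,1,0,0,0,0,0,0,0,2]
Step 3: insert lt at [1, 21] -> counters=[1,1,0,0,0,0,0,0,0,0,0,0,0,0,0,0,0,0,0,0,1,1,0,0,0,0,0,0,2]
Step 4: insert c at [5, 23] -> counters=[1,1,0,0,0,1,0,0,0,0,0,0,0,0,0,0,0,0,0,0,1,1,0,1,0,0,0,0,2]
Step 5: insert oba at [5, 8] -> counters=[1,1,0,0,0,2,0,0,1,0,0,0,0,0,0,0,0,0,0,0,1,1,0,1,0,0,0,0,2]
Step 6: insert fje at [15, 21] -> counters=[1,1,0,0,0,2,0,0,1,0,0,0,0,0,0,1,0,0,0,0,1,2,0,1,0,0,0,0,2]
Step 7: insert pi at [21, 25] -> counters=[1,1,0,0,0,2,0,0,1,0,0,0,0,0,0,1,0,0,0,0,1,3,0,1,0,1,0,0,2]
Step 8: insert m at [21, 28] -> counters=[1,1,0,0,0,2,0,0,1,0,0,0,0,0,0,1,0,0,0,0,1,4,0,1,0,1,0,0,3]
Step 9: insert r at [20, 28] -> counters=[1,1,0,0,0,2,0,0,1,0,0,0,0,0,0,1,0,0,0,0,2,4,0,1,0,1,0,0,4]
Final counters=[1,1,0,0,0,2,0,0,1,0,0,0,0,0,0,1,0,0,0,0,2,4,0,1,0,1,0,0,4] -> counters[0]=1

Answer: 1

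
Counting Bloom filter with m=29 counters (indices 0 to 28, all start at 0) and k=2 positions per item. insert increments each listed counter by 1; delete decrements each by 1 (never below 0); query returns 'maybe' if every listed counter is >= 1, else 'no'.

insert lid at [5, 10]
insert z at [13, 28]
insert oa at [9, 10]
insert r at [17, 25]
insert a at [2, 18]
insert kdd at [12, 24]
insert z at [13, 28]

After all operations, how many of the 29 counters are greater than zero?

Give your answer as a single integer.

Answer: 11

Derivation:
Step 1: insert lid at [5, 10] -> counters=[0,0,0,0,0,1,0,0,0,0,1,0,0,0,0,0,0,0,0,0,0,0,0,0,0,0,0,0,0]
Step 2: insert z at [13, 28] -> counters=[0,0,0,0,0,1,0,0,0,0,1,0,0,1,0,0,0,0,0,0,0,0,0,0,0,0,0,0,1]
Step 3: insert oa at [9, 10] -> counters=[0,0,0,0,0,1,0,0,0,1,2,0,0,1,0,0,0,0,0,0,0,0,0,0,0,0,0,0,1]
Step 4: insert r at [17, 25] -> counters=[0,0,0,0,0,1,0,0,0,1,2,0,0,1,0,0,0,1,0,0,0,0,0,0,0,1,0,0,1]
Step 5: insert a at [2, 18] -> counters=[0,0,1,0,0,1,0,0,0,1,2,0,0,1,0,0,0,1,1,0,0,0,0,0,0,1,0,0,1]
Step 6: insert kdd at [12, 24] -> counters=[0,0,1,0,0,1,0,0,0,1,2,0,1,1,0,0,0,1,1,0,0,0,0,0,1,1,0,0,1]
Step 7: insert z at [13, 28] -> counters=[0,0,1,0,0,1,0,0,0,1,2,0,1,2,0,0,0,1,1,0,0,0,0,0,1,1,0,0,2]
Final counters=[0,0,1,0,0,1,0,0,0,1,2,0,1,2,0,0,0,1,1,0,0,0,0,0,1,1,0,0,2] -> 11 nonzero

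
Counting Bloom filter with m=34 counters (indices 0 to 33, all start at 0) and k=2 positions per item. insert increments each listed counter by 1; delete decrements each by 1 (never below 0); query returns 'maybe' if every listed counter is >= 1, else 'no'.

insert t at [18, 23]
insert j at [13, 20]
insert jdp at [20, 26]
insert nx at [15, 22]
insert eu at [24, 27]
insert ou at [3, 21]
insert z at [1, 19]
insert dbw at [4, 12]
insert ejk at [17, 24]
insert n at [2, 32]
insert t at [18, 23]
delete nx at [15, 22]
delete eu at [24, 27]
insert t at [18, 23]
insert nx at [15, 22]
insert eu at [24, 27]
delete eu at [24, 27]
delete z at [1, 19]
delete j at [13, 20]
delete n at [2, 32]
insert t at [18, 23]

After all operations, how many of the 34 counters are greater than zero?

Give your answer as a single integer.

Answer: 12

Derivation:
Step 1: insert t at [18, 23] -> counters=[0,0,0,0,0,0,0,0,0,0,0,0,0,0,0,0,0,0,1,0,0,0,0,1,0,0,0,0,0,0,0,0,0,0]
Step 2: insert j at [13, 20] -> counters=[0,0,0,0,0,0,0,0,0,0,0,0,0,1,0,0,0,0,1,0,1,0,0,1,0,0,0,0,0,0,0,0,0,0]
Step 3: insert jdp at [20, 26] -> counters=[0,0,0,0,0,0,0,0,0,0,0,0,0,1,0,0,0,0,1,0,2,0,0,1,0,0,1,0,0,0,0,0,0,0]
Step 4: insert nx at [15, 22] -> counters=[0,0,0,0,0,0,0,0,0,0,0,0,0,1,0,1,0,0,1,0,2,0,1,1,0,0,1,0,0,0,0,0,0,0]
Step 5: insert eu at [24, 27] -> counters=[0,0,0,0,0,0,0,0,0,0,0,0,0,1,0,1,0,0,1,0,2,0,1,1,1,0,1,1,0,0,0,0,0,0]
Step 6: insert ou at [3, 21] -> counters=[0,0,0,1,0,0,0,0,0,0,0,0,0,1,0,1,0,0,1,0,2,1,1,1,1,0,1,1,0,0,0,0,0,0]
Step 7: insert z at [1, 19] -> counters=[0,1,0,1,0,0,0,0,0,0,0,0,0,1,0,1,0,0,1,1,2,1,1,1,1,0,1,1,0,0,0,0,0,0]
Step 8: insert dbw at [4, 12] -> counters=[0,1,0,1,1,0,0,0,0,0,0,0,1,1,0,1,0,0,1,1,2,1,1,1,1,0,1,1,0,0,0,0,0,0]
Step 9: insert ejk at [17, 24] -> counters=[0,1,0,1,1,0,0,0,0,0,0,0,1,1,0,1,0,1,1,1,2,1,1,1,2,0,1,1,0,0,0,0,0,0]
Step 10: insert n at [2, 32] -> counters=[0,1,1,1,1,0,0,0,0,0,0,0,1,1,0,1,0,1,1,1,2,1,1,1,2,0,1,1,0,0,0,0,1,0]
Step 11: insert t at [18, 23] -> counters=[0,1,1,1,1,0,0,0,0,0,0,0,1,1,0,1,0,1,2,1,2,1,1,2,2,0,1,1,0,0,0,0,1,0]
Step 12: delete nx at [15, 22] -> counters=[0,1,1,1,1,0,0,0,0,0,0,0,1,1,0,0,0,1,2,1,2,1,0,2,2,0,1,1,0,0,0,0,1,0]
Step 13: delete eu at [24, 27] -> counters=[0,1,1,1,1,0,0,0,0,0,0,0,1,1,0,0,0,1,2,1,2,1,0,2,1,0,1,0,0,0,0,0,1,0]
Step 14: insert t at [18, 23] -> counters=[0,1,1,1,1,0,0,0,0,0,0,0,1,1,0,0,0,1,3,1,2,1,0,3,1,0,1,0,0,0,0,0,1,0]
Step 15: insert nx at [15, 22] -> counters=[0,1,1,1,1,0,0,0,0,0,0,0,1,1,0,1,0,1,3,1,2,1,1,3,1,0,1,0,0,0,0,0,1,0]
Step 16: insert eu at [24, 27] -> counters=[0,1,1,1,1,0,0,0,0,0,0,0,1,1,0,1,0,1,3,1,2,1,1,3,2,0,1,1,0,0,0,0,1,0]
Step 17: delete eu at [24, 27] -> counters=[0,1,1,1,1,0,0,0,0,0,0,0,1,1,0,1,0,1,3,1,2,1,1,3,1,0,1,0,0,0,0,0,1,0]
Step 18: delete z at [1, 19] -> counters=[0,0,1,1,1,0,0,0,0,0,0,0,1,1,0,1,0,1,3,0,2,1,1,3,1,0,1,0,0,0,0,0,1,0]
Step 19: delete j at [13, 20] -> counters=[0,0,1,1,1,0,0,0,0,0,0,0,1,0,0,1,0,1,3,0,1,1,1,3,1,0,1,0,0,0,0,0,1,0]
Step 20: delete n at [2, 32] -> counters=[0,0,0,1,1,0,0,0,0,0,0,0,1,0,0,1,0,1,3,0,1,1,1,3,1,0,1,0,0,0,0,0,0,0]
Step 21: insert t at [18, 23] -> counters=[0,0,0,1,1,0,0,0,0,0,0,0,1,0,0,1,0,1,4,0,1,1,1,4,1,0,1,0,0,0,0,0,0,0]
Final counters=[0,0,0,1,1,0,0,0,0,0,0,0,1,0,0,1,0,1,4,0,1,1,1,4,1,0,1,0,0,0,0,0,0,0] -> 12 nonzero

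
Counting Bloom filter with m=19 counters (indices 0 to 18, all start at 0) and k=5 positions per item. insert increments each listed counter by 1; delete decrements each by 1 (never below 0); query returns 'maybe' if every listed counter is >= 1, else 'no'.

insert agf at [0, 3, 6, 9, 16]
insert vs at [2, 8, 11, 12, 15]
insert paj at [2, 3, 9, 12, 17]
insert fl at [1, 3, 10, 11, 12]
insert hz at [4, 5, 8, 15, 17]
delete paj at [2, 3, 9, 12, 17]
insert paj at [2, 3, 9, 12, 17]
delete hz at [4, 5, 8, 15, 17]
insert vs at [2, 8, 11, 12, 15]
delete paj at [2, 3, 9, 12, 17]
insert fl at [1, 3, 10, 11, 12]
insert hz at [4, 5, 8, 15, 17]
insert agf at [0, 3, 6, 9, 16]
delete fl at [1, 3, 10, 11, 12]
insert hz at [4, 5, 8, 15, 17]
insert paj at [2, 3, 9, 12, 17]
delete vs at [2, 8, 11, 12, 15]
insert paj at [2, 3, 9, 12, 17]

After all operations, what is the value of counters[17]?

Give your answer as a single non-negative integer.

Step 1: insert agf at [0, 3, 6, 9, 16] -> counters=[1,0,0,1,0,0,1,0,0,1,0,0,0,0,0,0,1,0,0]
Step 2: insert vs at [2, 8, 11, 12, 15] -> counters=[1,0,1,1,0,0,1,0,1,1,0,1,1,0,0,1,1,0,0]
Step 3: insert paj at [2, 3, 9, 12, 17] -> counters=[1,0,2,2,0,0,1,0,1,2,0,1,2,0,0,1,1,1,0]
Step 4: insert fl at [1, 3, 10, 11, 12] -> counters=[1,1,2,3,0,0,1,0,1,2,1,2,3,0,0,1,1,1,0]
Step 5: insert hz at [4, 5, 8, 15, 17] -> counters=[1,1,2,3,1,1,1,0,2,2,1,2,3,0,0,2,1,2,0]
Step 6: delete paj at [2, 3, 9, 12, 17] -> counters=[1,1,1,2,1,1,1,0,2,1,1,2,2,0,0,2,1,1,0]
Step 7: insert paj at [2, 3, 9, 12, 17] -> counters=[1,1,2,3,1,1,1,0,2,2,1,2,3,0,0,2,1,2,0]
Step 8: delete hz at [4, 5, 8, 15, 17] -> counters=[1,1,2,3,0,0,1,0,1,2,1,2,3,0,0,1,1,1,0]
Step 9: insert vs at [2, 8, 11, 12, 15] -> counters=[1,1,3,3,0,0,1,0,2,2,1,3,4,0,0,2,1,1,0]
Step 10: delete paj at [2, 3, 9, 12, 17] -> counters=[1,1,2,2,0,0,1,0,2,1,1,3,3,0,0,2,1,0,0]
Step 11: insert fl at [1, 3, 10, 11, 12] -> counters=[1,2,2,3,0,0,1,0,2,1,2,4,4,0,0,2,1,0,0]
Step 12: insert hz at [4, 5, 8, 15, 17] -> counters=[1,2,2,3,1,1,1,0,3,1,2,4,4,0,0,3,1,1,0]
Step 13: insert agf at [0, 3, 6, 9, 16] -> counters=[2,2,2,4,1,1,2,0,3,2,2,4,4,0,0,3,2,1,0]
Step 14: delete fl at [1, 3, 10, 11, 12] -> counters=[2,1,2,3,1,1,2,0,3,2,1,3,3,0,0,3,2,1,0]
Step 15: insert hz at [4, 5, 8, 15, 17] -> counters=[2,1,2,3,2,2,2,0,4,2,1,3,3,0,0,4,2,2,0]
Step 16: insert paj at [2, 3, 9, 12, 17] -> counters=[2,1,3,4,2,2,2,0,4,3,1,3,4,0,0,4,2,3,0]
Step 17: delete vs at [2, 8, 11, 12, 15] -> counters=[2,1,2,4,2,2,2,0,3,3,1,2,3,0,0,3,2,3,0]
Step 18: insert paj at [2, 3, 9, 12, 17] -> counters=[2,1,3,5,2,2,2,0,3,4,1,2,4,0,0,3,2,4,0]
Final counters=[2,1,3,5,2,2,2,0,3,4,1,2,4,0,0,3,2,4,0] -> counters[17]=4

Answer: 4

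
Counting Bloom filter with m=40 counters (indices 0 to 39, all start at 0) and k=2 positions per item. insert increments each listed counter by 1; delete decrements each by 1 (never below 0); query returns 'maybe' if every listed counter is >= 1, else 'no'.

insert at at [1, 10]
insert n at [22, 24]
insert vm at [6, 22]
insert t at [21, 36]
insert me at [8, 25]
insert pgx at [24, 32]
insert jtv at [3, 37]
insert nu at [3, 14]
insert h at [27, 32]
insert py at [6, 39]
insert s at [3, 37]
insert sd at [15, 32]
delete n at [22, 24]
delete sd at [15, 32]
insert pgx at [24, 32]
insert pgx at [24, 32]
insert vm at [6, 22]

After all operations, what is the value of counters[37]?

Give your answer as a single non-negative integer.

Step 1: insert at at [1, 10] -> counters=[0,1,0,0,0,0,0,0,0,0,1,0,0,0,0,0,0,0,0,0,0,0,0,0,0,0,0,0,0,0,0,0,0,0,0,0,0,0,0,0]
Step 2: insert n at [22, 24] -> counters=[0,1,0,0,0,0,0,0,0,0,1,0,0,0,0,0,0,0,0,0,0,0,1,0,1,0,0,0,0,0,0,0,0,0,0,0,0,0,0,0]
Step 3: insert vm at [6, 22] -> counters=[0,1,0,0,0,0,1,0,0,0,1,0,0,0,0,0,0,0,0,0,0,0,2,0,1,0,0,0,0,0,0,0,0,0,0,0,0,0,0,0]
Step 4: insert t at [21, 36] -> counters=[0,1,0,0,0,0,1,0,0,0,1,0,0,0,0,0,0,0,0,0,0,1,2,0,1,0,0,0,0,0,0,0,0,0,0,0,1,0,0,0]
Step 5: insert me at [8, 25] -> counters=[0,1,0,0,0,0,1,0,1,0,1,0,0,0,0,0,0,0,0,0,0,1,2,0,1,1,0,0,0,0,0,0,0,0,0,0,1,0,0,0]
Step 6: insert pgx at [24, 32] -> counters=[0,1,0,0,0,0,1,0,1,0,1,0,0,0,0,0,0,0,0,0,0,1,2,0,2,1,0,0,0,0,0,0,1,0,0,0,1,0,0,0]
Step 7: insert jtv at [3, 37] -> counters=[0,1,0,1,0,0,1,0,1,0,1,0,0,0,0,0,0,0,0,0,0,1,2,0,2,1,0,0,0,0,0,0,1,0,0,0,1,1,0,0]
Step 8: insert nu at [3, 14] -> counters=[0,1,0,2,0,0,1,0,1,0,1,0,0,0,1,0,0,0,0,0,0,1,2,0,2,1,0,0,0,0,0,0,1,0,0,0,1,1,0,0]
Step 9: insert h at [27, 32] -> counters=[0,1,0,2,0,0,1,0,1,0,1,0,0,0,1,0,0,0,0,0,0,1,2,0,2,1,0,1,0,0,0,0,2,0,0,0,1,1,0,0]
Step 10: insert py at [6, 39] -> counters=[0,1,0,2,0,0,2,0,1,0,1,0,0,0,1,0,0,0,0,0,0,1,2,0,2,1,0,1,0,0,0,0,2,0,0,0,1,1,0,1]
Step 11: insert s at [3, 37] -> counters=[0,1,0,3,0,0,2,0,1,0,1,0,0,0,1,0,0,0,0,0,0,1,2,0,2,1,0,1,0,0,0,0,2,0,0,0,1,2,0,1]
Step 12: insert sd at [15, 32] -> counters=[0,1,0,3,0,0,2,0,1,0,1,0,0,0,1,1,0,0,0,0,0,1,2,0,2,1,0,1,0,0,0,0,3,0,0,0,1,2,0,1]
Step 13: delete n at [22, 24] -> counters=[0,1,0,3,0,0,2,0,1,0,1,0,0,0,1,1,0,0,0,0,0,1,1,0,1,1,0,1,0,0,0,0,3,0,0,0,1,2,0,1]
Step 14: delete sd at [15, 32] -> counters=[0,1,0,3,0,0,2,0,1,0,1,0,0,0,1,0,0,0,0,0,0,1,1,0,1,1,0,1,0,0,0,0,2,0,0,0,1,2,0,1]
Step 15: insert pgx at [24, 32] -> counters=[0,1,0,3,0,0,2,0,1,0,1,0,0,0,1,0,0,0,0,0,0,1,1,0,2,1,0,1,0,0,0,0,3,0,0,0,1,2,0,1]
Step 16: insert pgx at [24, 32] -> counters=[0,1,0,3,0,0,2,0,1,0,1,0,0,0,1,0,0,0,0,0,0,1,1,0,3,1,0,1,0,0,0,0,4,0,0,0,1,2,0,1]
Step 17: insert vm at [6, 22] -> counters=[0,1,0,3,0,0,3,0,1,0,1,0,0,0,1,0,0,0,0,0,0,1,2,0,3,1,0,1,0,0,0,0,4,0,0,0,1,2,0,1]
Final counters=[0,1,0,3,0,0,3,0,1,0,1,0,0,0,1,0,0,0,0,0,0,1,2,0,3,1,0,1,0,0,0,0,4,0,0,0,1,2,0,1] -> counters[37]=2

Answer: 2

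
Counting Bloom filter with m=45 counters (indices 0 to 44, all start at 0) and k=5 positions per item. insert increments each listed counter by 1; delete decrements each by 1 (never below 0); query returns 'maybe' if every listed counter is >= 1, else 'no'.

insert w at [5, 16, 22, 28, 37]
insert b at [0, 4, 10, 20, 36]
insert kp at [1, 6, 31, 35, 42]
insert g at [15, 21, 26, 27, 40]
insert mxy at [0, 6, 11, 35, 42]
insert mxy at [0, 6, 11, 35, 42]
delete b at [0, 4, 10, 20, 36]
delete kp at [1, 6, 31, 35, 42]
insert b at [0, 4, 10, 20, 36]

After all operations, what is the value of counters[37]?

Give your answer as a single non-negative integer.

Step 1: insert w at [5, 16, 22, 28, 37] -> counters=[0,0,0,0,0,1,0,0,0,0,0,0,0,0,0,0,1,0,0,0,0,0,1,0,0,0,0,0,1,0,0,0,0,0,0,0,0,1,0,0,0,0,0,0,0]
Step 2: insert b at [0, 4, 10, 20, 36] -> counters=[1,0,0,0,1,1,0,0,0,0,1,0,0,0,0,0,1,0,0,0,1,0,1,0,0,0,0,0,1,0,0,0,0,0,0,0,1,1,0,0,0,0,0,0,0]
Step 3: insert kp at [1, 6, 31, 35, 42] -> counters=[1,1,0,0,1,1,1,0,0,0,1,0,0,0,0,0,1,0,0,0,1,0,1,0,0,0,0,0,1,0,0,1,0,0,0,1,1,1,0,0,0,0,1,0,0]
Step 4: insert g at [15, 21, 26, 27, 40] -> counters=[1,1,0,0,1,1,1,0,0,0,1,0,0,0,0,1,1,0,0,0,1,1,1,0,0,0,1,1,1,0,0,1,0,0,0,1,1,1,0,0,1,0,1,0,0]
Step 5: insert mxy at [0, 6, 11, 35, 42] -> counters=[2,1,0,0,1,1,2,0,0,0,1,1,0,0,0,1,1,0,0,0,1,1,1,0,0,0,1,1,1,0,0,1,0,0,0,2,1,1,0,0,1,0,2,0,0]
Step 6: insert mxy at [0, 6, 11, 35, 42] -> counters=[3,1,0,0,1,1,3,0,0,0,1,2,0,0,0,1,1,0,0,0,1,1,1,0,0,0,1,1,1,0,0,1,0,0,0,3,1,1,0,0,1,0,3,0,0]
Step 7: delete b at [0, 4, 10, 20, 36] -> counters=[2,1,0,0,0,1,3,0,0,0,0,2,0,0,0,1,1,0,0,0,0,1,1,0,0,0,1,1,1,0,0,1,0,0,0,3,0,1,0,0,1,0,3,0,0]
Step 8: delete kp at [1, 6, 31, 35, 42] -> counters=[2,0,0,0,0,1,2,0,0,0,0,2,0,0,0,1,1,0,0,0,0,1,1,0,0,0,1,1,1,0,0,0,0,0,0,2,0,1,0,0,1,0,2,0,0]
Step 9: insert b at [0, 4, 10, 20, 36] -> counters=[3,0,0,0,1,1,2,0,0,0,1,2,0,0,0,1,1,0,0,0,1,1,1,0,0,0,1,1,1,0,0,0,0,0,0,2,1,1,0,0,1,0,2,0,0]
Final counters=[3,0,0,0,1,1,2,0,0,0,1,2,0,0,0,1,1,0,0,0,1,1,1,0,0,0,1,1,1,0,0,0,0,0,0,2,1,1,0,0,1,0,2,0,0] -> counters[37]=1

Answer: 1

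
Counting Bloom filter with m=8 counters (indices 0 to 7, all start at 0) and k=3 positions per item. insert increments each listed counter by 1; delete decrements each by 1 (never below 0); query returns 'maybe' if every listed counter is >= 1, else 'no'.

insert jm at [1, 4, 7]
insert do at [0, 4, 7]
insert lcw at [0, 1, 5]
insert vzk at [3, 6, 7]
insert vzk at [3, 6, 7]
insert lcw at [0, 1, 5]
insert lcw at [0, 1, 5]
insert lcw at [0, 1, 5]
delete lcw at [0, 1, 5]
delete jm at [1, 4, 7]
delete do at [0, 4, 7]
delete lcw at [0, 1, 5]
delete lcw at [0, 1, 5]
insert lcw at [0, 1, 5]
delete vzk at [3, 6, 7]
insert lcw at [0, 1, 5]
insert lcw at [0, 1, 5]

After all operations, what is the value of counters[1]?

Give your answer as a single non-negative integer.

Answer: 4

Derivation:
Step 1: insert jm at [1, 4, 7] -> counters=[0,1,0,0,1,0,0,1]
Step 2: insert do at [0, 4, 7] -> counters=[1,1,0,0,2,0,0,2]
Step 3: insert lcw at [0, 1, 5] -> counters=[2,2,0,0,2,1,0,2]
Step 4: insert vzk at [3, 6, 7] -> counters=[2,2,0,1,2,1,1,3]
Step 5: insert vzk at [3, 6, 7] -> counters=[2,2,0,2,2,1,2,4]
Step 6: insert lcw at [0, 1, 5] -> counters=[3,3,0,2,2,2,2,4]
Step 7: insert lcw at [0, 1, 5] -> counters=[4,4,0,2,2,3,2,4]
Step 8: insert lcw at [0, 1, 5] -> counters=[5,5,0,2,2,4,2,4]
Step 9: delete lcw at [0, 1, 5] -> counters=[4,4,0,2,2,3,2,4]
Step 10: delete jm at [1, 4, 7] -> counters=[4,3,0,2,1,3,2,3]
Step 11: delete do at [0, 4, 7] -> counters=[3,3,0,2,0,3,2,2]
Step 12: delete lcw at [0, 1, 5] -> counters=[2,2,0,2,0,2,2,2]
Step 13: delete lcw at [0, 1, 5] -> counters=[1,1,0,2,0,1,2,2]
Step 14: insert lcw at [0, 1, 5] -> counters=[2,2,0,2,0,2,2,2]
Step 15: delete vzk at [3, 6, 7] -> counters=[2,2,0,1,0,2,1,1]
Step 16: insert lcw at [0, 1, 5] -> counters=[3,3,0,1,0,3,1,1]
Step 17: insert lcw at [0, 1, 5] -> counters=[4,4,0,1,0,4,1,1]
Final counters=[4,4,0,1,0,4,1,1] -> counters[1]=4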